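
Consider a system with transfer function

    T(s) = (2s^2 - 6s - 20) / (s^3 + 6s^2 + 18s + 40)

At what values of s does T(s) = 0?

s = -2, 5

Set the numerator to zero: 2s^2 - 6s - 20 = 0, i.e. 2·(s^2 - 3s - 10) = 0.
Factoring: (s + 2)(s - 5) = 0.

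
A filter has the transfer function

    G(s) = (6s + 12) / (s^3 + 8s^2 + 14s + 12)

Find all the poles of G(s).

s = -1 + j, -1 - j, -6

The poles are the roots of the denominator s^3 + 8s^2 + 14s + 12 = 0.
Trying s = -6: the polynomial evaluates to 0, so (s + 6) is a factor.
Dividing out leaves s^2 + 2s + 2 = 0.
The quadratic formula then gives s = -1 ± 1j.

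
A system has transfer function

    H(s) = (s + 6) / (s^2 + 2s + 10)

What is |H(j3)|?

|H(j3)| ≈ 1.103

Substitute s = j3: numerator = 6 + j3, denominator = 1 + j6.
|H(j3)| = |6 + j3| / |1 + j6| = 6.7082 / 6.0828 ≈ 1.103.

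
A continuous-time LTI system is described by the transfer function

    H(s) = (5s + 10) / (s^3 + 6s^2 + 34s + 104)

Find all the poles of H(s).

s = -1 ± 5j, -4

The poles are the roots of the denominator s^3 + 6s^2 + 34s + 104 = 0.
Trying s = -4: the polynomial evaluates to 0, so (s + 4) is a factor.
Dividing out leaves s^2 + 2s + 26 = 0.
The quadratic formula then gives s = -1 ± 5j.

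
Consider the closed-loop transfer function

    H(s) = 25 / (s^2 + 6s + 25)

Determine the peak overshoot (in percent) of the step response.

Comparing s^2 + 6s + 25 to s^2 + 2ζωₙs + ωₙ²: ωₙ = 5 rad/s and ζ = 6/(2·5) = 0.6.
%OS = 100·exp(−πζ/√(1−ζ²)) = 100·exp(−π·0.6/√(1−0.6²)) ≈ 9.48%.

%OS ≈ 9.48%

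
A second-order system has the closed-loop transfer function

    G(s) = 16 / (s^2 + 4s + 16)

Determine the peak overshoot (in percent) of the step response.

Comparing s^2 + 4s + 16 to s^2 + 2ζωₙs + ωₙ²: ωₙ = 4 rad/s and ζ = 4/(2·4) = 0.5.
%OS = 100·exp(−πζ/√(1−ζ²)) = 100·exp(−π·0.5/√(1−0.5²)) ≈ 16.3%.

%OS ≈ 16.3%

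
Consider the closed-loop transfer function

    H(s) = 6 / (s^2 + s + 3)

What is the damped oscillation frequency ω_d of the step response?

ω_d ≈ 1.658 rad/s

Comparing s^2 + s + 3 to s^2 + 2ζωₙs + ωₙ²: ωₙ = √3 ≈ 1.732 rad/s and ζ = 1/(2·√3) ≈ 0.2887.
ζωₙ = 1/2 = 0.5, so ω_d = ωₙ√(1−ζ²) = √(ωₙ² − (ζωₙ)²) = √(3 − 0.5²) = √2.75 ≈ 1.658 rad/s.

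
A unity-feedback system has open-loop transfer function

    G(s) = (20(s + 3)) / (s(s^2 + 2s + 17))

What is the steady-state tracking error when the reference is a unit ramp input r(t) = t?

e_ss = 0.2833

G(s) has one pole at the origin.
This is a Type 1 system. Kv = lim_{s→0} s·G(s) = 60/17.
e_ss = 1/Kv = 1/(60/17) = 17/60 ≈ 0.2833.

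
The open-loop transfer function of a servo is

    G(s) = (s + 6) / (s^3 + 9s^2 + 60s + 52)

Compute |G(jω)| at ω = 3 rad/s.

Substitute s = j3: numerator = 6 + j3, denominator = -29 + j153.
|G(j3)| = |6 + j3| / |-29 + j153| = 6.7082 / 155.72 ≈ 0.04308.

|G(j3)| ≈ 0.04308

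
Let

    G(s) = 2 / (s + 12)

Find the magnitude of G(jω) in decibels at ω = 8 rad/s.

Substitute s = j8: numerator = 2, denominator = 12 + j8.
|G(j8)| = |2| / |12 + j8| = 2 / 14.422 ≈ 0.1387.
In decibels: 20·log₁₀(0.1387) ≈ -17.2 dB.

|G(j8)|_dB ≈ -17.2 dB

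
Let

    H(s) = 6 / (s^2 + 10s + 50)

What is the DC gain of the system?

H(0) = 3/25 ≈ 0.1200

At s = 0 each factor (s + a) contributes a and each (s^2 + bs + c) contributes c.
H(0) = 6·1 / ((50)) = 6/50 = 3/25.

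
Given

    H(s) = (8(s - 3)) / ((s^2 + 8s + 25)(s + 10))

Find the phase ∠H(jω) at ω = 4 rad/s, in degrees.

At s = j4: numerator = -24 + j32, denominator = -38 + j356.
∠H = ∠num − ∠den = 126.87° − (96.093°) = 30.78°.

∠H(j4) ≈ 30.78°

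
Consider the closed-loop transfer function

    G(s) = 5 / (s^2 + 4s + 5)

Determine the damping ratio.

Compare the denominator to the standard form s^2 + 2ζωₙs + ωₙ².
ωₙ² = 5, so ωₙ = √5 ≈ 2.236 rad/s.
2ζωₙ = 4, so ζ = 4/(2·√5) ≈ 0.8944.

ζ ≈ 0.8944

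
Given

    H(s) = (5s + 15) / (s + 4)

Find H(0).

H(0) = 15/4 ≈ 3.750

Set s = 0: H(0) = (15) / (4) = 15/4.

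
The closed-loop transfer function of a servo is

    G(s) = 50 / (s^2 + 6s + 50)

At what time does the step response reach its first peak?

Comparing s^2 + 6s + 50 to s^2 + 2ζωₙs + ωₙ²: ωₙ = √50 ≈ 7.071 rad/s and ζ = 6/(2·√50) ≈ 0.4243.
ζωₙ = 6/2 = 3, so ω_d = ωₙ√(1−ζ²) = √(ωₙ² − (ζωₙ)²) = √(50 − 3²) = √41 ≈ 6.403 rad/s.
t_p = π/ω_d = π/6.403 ≈ 0.4906 s.

t_p ≈ 0.4906 s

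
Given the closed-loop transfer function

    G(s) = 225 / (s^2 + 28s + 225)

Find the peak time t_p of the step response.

t_p ≈ 0.5834 s

Comparing s^2 + 28s + 225 to s^2 + 2ζωₙs + ωₙ²: ωₙ = 15 rad/s and ζ = 28/(2·15) ≈ 0.9333.
ζωₙ = 28/2 = 14, so ω_d = ωₙ√(1−ζ²) = √(ωₙ² − (ζωₙ)²) = √(225 − 14²) = √29 ≈ 5.385 rad/s.
t_p = π/ω_d = π/5.385 ≈ 0.5834 s.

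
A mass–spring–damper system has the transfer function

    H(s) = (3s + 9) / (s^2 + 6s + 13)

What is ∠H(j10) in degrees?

At s = j10: numerator = 9 + j30, denominator = -87 + j60.
∠H = ∠num − ∠den = 73.301° − (145.41°) = -72.11°.

∠H(j10) ≈ -72.11°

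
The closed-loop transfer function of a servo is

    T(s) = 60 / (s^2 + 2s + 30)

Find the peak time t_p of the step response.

t_p ≈ 0.5834 s

Comparing s^2 + 2s + 30 to s^2 + 2ζωₙs + ωₙ²: ωₙ = √30 ≈ 5.477 rad/s and ζ = 2/(2·√30) ≈ 0.1826.
ζωₙ = 2/2 = 1, so ω_d = ωₙ√(1−ζ²) = √(ωₙ² − (ζωₙ)²) = √(30 − 1²) = √29 ≈ 5.385 rad/s.
t_p = π/ω_d = π/5.385 ≈ 0.5834 s.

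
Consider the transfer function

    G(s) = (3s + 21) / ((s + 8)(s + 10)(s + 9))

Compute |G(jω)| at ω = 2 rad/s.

|G(j2)| ≈ 0.02817

Substitute s = j2: numerator = 21 + j6, denominator = 612 + j476.
|G(j2)| = |21 + j6| / |612 + j476| = 21.840 / 775.32 ≈ 0.02817.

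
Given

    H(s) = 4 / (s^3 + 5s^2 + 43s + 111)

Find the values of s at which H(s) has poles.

s = -1 ± 6j, -3

The poles are the roots of the denominator s^3 + 5s^2 + 43s + 111 = 0.
Trying s = -3: the polynomial evaluates to 0, so (s + 3) is a factor.
Dividing out leaves s^2 + 2s + 37 = 0.
The quadratic formula then gives s = -1 ± 6j.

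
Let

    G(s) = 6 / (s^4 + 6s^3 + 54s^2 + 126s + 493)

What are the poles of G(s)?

s = -1 ± 4j, -2 ± 5j

The poles are the roots of the denominator s^4 + 6s^3 + 54s^2 + 126s + 493 = 0.
No real roots exist; factor into two real quadratics: (s^2 + 2s + 17)(s^2 + 4s + 29) = 0.
Each quadratic gives a conjugate pair via the quadratic formula.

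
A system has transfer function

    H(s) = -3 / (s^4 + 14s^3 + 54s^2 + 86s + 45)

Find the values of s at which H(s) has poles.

s = -9, -2 ± j, -1

The poles are the roots of the denominator s^4 + 14s^3 + 54s^2 + 86s + 45 = 0.
Trying s = -9: the polynomial evaluates to 0, so (s + 9) is a factor.
Dividing out leaves s^3 + 5s^2 + 9s + 5 = 0.
This factors further as (s^2 + 4s + 5)(s + 1) = 0.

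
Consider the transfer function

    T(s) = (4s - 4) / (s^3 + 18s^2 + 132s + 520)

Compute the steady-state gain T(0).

Set s = 0: T(0) = (-4) / (520) = -1/130.

T(0) = -1/130 ≈ -0.007692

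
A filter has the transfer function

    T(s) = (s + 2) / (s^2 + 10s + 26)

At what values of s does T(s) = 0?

Set the numerator to zero: s + 2 = 0.
So s = -2.

s = -2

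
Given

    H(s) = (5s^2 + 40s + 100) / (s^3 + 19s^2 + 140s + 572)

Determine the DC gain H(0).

Set s = 0: H(0) = (100) / (572) = 25/143.

H(0) = 25/143 ≈ 0.1748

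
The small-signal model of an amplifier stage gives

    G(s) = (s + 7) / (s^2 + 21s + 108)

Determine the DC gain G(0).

G(0) = 7/108 ≈ 0.06481

Set s = 0: G(0) = (7) / (108) = 7/108.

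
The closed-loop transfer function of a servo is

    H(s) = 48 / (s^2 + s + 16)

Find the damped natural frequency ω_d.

Comparing s^2 + s + 16 to s^2 + 2ζωₙs + ωₙ²: ωₙ = 4 rad/s and ζ = 1/(2·4) = 0.125.
ζωₙ = 1/2 = 0.5, so ω_d = ωₙ√(1−ζ²) = √(ωₙ² − (ζωₙ)²) = √(16 − 0.5²) = √15.75 ≈ 3.969 rad/s.

ω_d ≈ 3.969 rad/s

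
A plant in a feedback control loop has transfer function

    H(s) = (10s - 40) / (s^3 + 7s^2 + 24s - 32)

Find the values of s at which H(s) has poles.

The poles are the roots of the denominator s^3 + 7s^2 + 24s - 32 = 0.
Trying s = 1: the polynomial evaluates to 0, so (s - 1) is a factor.
Dividing out leaves s^2 + 8s + 32 = 0.
The quadratic formula then gives s = -4 ± 4j.

s = -4 ± 4j, 1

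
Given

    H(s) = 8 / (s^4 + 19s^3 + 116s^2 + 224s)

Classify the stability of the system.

marginally stable

The denominator s^4 + 19s^3 + 116s^2 + 224s factors as s(s + 7)(s + 4)(s + 8), giving poles at s = 0, -7, -4, -8.
Since the simple pole(s) at s = 0 lie on the jω-axis with none in the right half-plane, the system is marginally stable.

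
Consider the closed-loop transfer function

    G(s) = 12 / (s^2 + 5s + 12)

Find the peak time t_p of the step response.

Comparing s^2 + 5s + 12 to s^2 + 2ζωₙs + ωₙ²: ωₙ = √12 ≈ 3.464 rad/s and ζ = 5/(2·√12) ≈ 0.7217.
ζωₙ = 5/2 = 2.5, so ω_d = ωₙ√(1−ζ²) = √(ωₙ² − (ζωₙ)²) = √(12 − 2.5²) = √5.75 ≈ 2.398 rad/s.
t_p = π/ω_d = π/2.398 ≈ 1.310 s.

t_p ≈ 1.310 s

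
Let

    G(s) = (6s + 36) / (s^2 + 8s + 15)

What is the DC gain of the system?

G(0) = 12/5 ≈ 2.400

Set s = 0: G(0) = (36) / (15) = 12/5.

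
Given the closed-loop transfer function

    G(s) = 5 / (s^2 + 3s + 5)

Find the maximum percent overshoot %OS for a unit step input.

Comparing s^2 + 3s + 5 to s^2 + 2ζωₙs + ωₙ²: ωₙ = √5 ≈ 2.236 rad/s and ζ = 3/(2·√5) ≈ 0.6708.
%OS = 100·exp(−πζ/√(1−ζ²)) = 100·exp(−π·0.6708/√(1−0.6708²)) ≈ 5.83%.

%OS ≈ 5.83%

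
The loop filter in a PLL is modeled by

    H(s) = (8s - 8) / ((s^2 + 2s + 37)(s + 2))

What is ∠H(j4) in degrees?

∠H(j4) ≈ 19.75°

At s = j4: numerator = -8 + j32, denominator = 10 + j100.
∠H = ∠num − ∠den = 104.04° − (84.289°) = 19.75°.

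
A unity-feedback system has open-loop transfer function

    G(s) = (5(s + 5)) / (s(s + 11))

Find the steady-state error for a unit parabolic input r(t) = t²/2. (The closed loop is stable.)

e_ss = ∞

G(s) has one pole at the origin.
This is a Type 1 system; Ka = lim_{s→0} s^2·G(s) = 0, so the steady-state error for a parabola input is infinite.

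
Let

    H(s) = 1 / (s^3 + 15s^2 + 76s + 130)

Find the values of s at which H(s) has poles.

s = -5 + j, -5 - j, -5

The poles are the roots of the denominator s^3 + 15s^2 + 76s + 130 = 0.
Trying s = -5: the polynomial evaluates to 0, so (s + 5) is a factor.
Dividing out leaves s^2 + 10s + 26 = 0.
The quadratic formula then gives s = -5 ± 1j.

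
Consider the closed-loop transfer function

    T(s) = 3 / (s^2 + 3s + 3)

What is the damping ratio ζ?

Compare the denominator to the standard form s^2 + 2ζωₙs + ωₙ².
ωₙ² = 3, so ωₙ = √3 ≈ 1.732 rad/s.
2ζωₙ = 3, so ζ = 3/(2·√3) ≈ 0.8660.
With ζ = 0.8660 the response is underdamped.

ζ ≈ 0.8660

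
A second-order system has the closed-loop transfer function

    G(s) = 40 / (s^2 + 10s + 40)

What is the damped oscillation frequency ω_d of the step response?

ω_d ≈ 3.873 rad/s

Comparing s^2 + 10s + 40 to s^2 + 2ζωₙs + ωₙ²: ωₙ = √40 ≈ 6.325 rad/s and ζ = 10/(2·√40) ≈ 0.7906.
ζωₙ = 10/2 = 5, so ω_d = ωₙ√(1−ζ²) = √(ωₙ² − (ζωₙ)²) = √(40 − 5²) = √15 ≈ 3.873 rad/s.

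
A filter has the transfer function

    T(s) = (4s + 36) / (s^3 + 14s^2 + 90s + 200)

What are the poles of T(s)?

s = -5 + 5j, -5 - 5j, -4

The poles are the roots of the denominator s^3 + 14s^2 + 90s + 200 = 0.
Trying s = -4: the polynomial evaluates to 0, so (s + 4) is a factor.
Dividing out leaves s^2 + 10s + 50 = 0.
The quadratic formula then gives s = -5 ± 5j.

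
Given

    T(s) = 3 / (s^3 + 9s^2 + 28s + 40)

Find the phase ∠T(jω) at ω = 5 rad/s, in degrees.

At s = j5: numerator = 3, denominator = -185 + j15.
∠T = ∠num − ∠den = 0° − (175.36°) = -175.4°.

∠T(j5) ≈ -175.4°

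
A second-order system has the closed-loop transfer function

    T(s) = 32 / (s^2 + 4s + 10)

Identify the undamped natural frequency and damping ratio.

Compare the denominator to the standard form s^2 + 2ζωₙs + ωₙ².
ωₙ² = 10, so ωₙ = √10 ≈ 3.162 rad/s.
2ζωₙ = 4, so ζ = 4/(2·√10) ≈ 0.6325.

ωₙ ≈ 3.162 rad/s, ζ ≈ 0.6325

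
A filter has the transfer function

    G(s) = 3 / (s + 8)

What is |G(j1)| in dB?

|G(j1)|_dB ≈ -8.59 dB

Substitute s = j1: numerator = 3, denominator = 8 + j1.
|G(j1)| = |3| / |8 + j1| = 3 / 8.0623 ≈ 0.3721.
In decibels: 20·log₁₀(0.3721) ≈ -8.59 dB.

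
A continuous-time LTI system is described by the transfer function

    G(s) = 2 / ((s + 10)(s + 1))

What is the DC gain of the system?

At s = 0 each factor (s + a) contributes a and each (s^2 + bs + c) contributes c.
G(0) = 2·1 / ((10) · (1)) = 2/10 = 1/5.

G(0) = 1/5 ≈ 0.2000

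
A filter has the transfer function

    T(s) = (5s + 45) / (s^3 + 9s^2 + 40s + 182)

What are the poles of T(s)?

The poles are the roots of the denominator s^3 + 9s^2 + 40s + 182 = 0.
Trying s = -7: the polynomial evaluates to 0, so (s + 7) is a factor.
Dividing out leaves s^2 + 2s + 26 = 0.
The quadratic formula then gives s = -1 ± 5j.

s = -1 + 5j, -1 - 5j, -7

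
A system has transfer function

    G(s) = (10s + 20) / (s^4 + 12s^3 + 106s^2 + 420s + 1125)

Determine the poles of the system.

The poles are the roots of the denominator s^4 + 12s^3 + 106s^2 + 420s + 1125 = 0.
No real roots exist; factor into two real quadratics: (s^2 + 6s + 45)(s^2 + 6s + 25) = 0.
Each quadratic gives a conjugate pair via the quadratic formula.

s = -3 + 6j, -3 - 6j, -3 + 4j, -3 - 4j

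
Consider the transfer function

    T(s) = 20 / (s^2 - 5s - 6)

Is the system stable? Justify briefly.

unstable

The denominator s^2 - 5s - 6 factors as (s - 6)(s + 1), giving poles at s = 6, -1.
Since the pole(s) at s = 6 lie in the right half-plane, the system is unstable.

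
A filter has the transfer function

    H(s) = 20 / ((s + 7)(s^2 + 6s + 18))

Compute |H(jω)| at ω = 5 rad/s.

Substitute s = j5: numerator = 20, denominator = -199 + j175.
|H(j5)| = |20| / |-199 + j175| = 20 / 265.00 ≈ 0.07547.

|H(j5)| ≈ 0.07547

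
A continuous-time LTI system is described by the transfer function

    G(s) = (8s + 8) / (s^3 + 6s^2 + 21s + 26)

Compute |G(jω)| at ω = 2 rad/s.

|G(j2)| ≈ 0.5252

Substitute s = j2: numerator = 8 + j16, denominator = 2 + j34.
|G(j2)| = |8 + j16| / |2 + j34| = 17.889 / 34.059 ≈ 0.5252.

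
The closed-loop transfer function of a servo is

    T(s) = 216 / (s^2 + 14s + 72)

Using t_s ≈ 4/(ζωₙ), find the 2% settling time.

Comparing s^2 + 14s + 72 to s^2 + 2ζωₙs + ωₙ²: ωₙ = √72 ≈ 8.485 rad/s and ζ = 14/(2·√72) ≈ 0.8250.
ζωₙ = 14/2 = 7, so t_s ≈ 4/(ζωₙ) = 4/7 ≈ 0.5714 s.

t_s ≈ 0.5714 s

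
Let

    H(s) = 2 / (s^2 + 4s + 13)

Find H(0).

H(0) = 2/13 ≈ 0.1538

Set s = 0: H(0) = (2) / (13) = 2/13.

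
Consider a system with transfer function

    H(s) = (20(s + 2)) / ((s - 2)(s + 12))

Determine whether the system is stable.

The poles can be read from the denominator factors: s = 2, -12.
Since the pole(s) at s = 2 lie in the right half-plane, the system is unstable.

unstable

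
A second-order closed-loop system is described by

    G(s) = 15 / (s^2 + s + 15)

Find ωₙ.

Compare the denominator to the standard form s^2 + 2ζωₙs + ωₙ².
ωₙ² = 15, so ωₙ = √15 ≈ 3.873 rad/s.

ωₙ ≈ 3.873 rad/s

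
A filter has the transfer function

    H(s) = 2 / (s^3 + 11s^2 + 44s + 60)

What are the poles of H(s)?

s = -4 ± 2j, -3

The poles are the roots of the denominator s^3 + 11s^2 + 44s + 60 = 0.
Trying s = -3: the polynomial evaluates to 0, so (s + 3) is a factor.
Dividing out leaves s^2 + 8s + 20 = 0.
The quadratic formula then gives s = -4 ± 2j.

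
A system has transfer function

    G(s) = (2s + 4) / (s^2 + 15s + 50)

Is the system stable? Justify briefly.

stable

The denominator s^2 + 15s + 50 factors as (s + 5)(s + 10), giving poles at s = -5, -10.
Since all poles lie strictly in the left half-plane, the system is stable.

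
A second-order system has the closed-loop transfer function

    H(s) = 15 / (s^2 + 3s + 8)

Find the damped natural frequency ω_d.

ω_d ≈ 2.398 rad/s

Comparing s^2 + 3s + 8 to s^2 + 2ζωₙs + ωₙ²: ωₙ = √8 ≈ 2.828 rad/s and ζ = 3/(2·√8) ≈ 0.5303.
ζωₙ = 3/2 = 1.5, so ω_d = ωₙ√(1−ζ²) = √(ωₙ² − (ζωₙ)²) = √(8 − 1.5²) = √5.75 ≈ 2.398 rad/s.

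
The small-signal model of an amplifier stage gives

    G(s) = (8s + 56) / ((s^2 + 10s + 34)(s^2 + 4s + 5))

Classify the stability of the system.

stable

The poles can be read from the denominator factors: s = -5 + 3j, -5 - 3j, -2 + j, -2 - j.
Since all poles lie strictly in the left half-plane, the system is stable.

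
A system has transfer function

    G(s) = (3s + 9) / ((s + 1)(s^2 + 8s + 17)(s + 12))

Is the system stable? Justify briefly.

stable

The poles can be read from the denominator factors: s = -1, -4 ± j, -12.
Since all poles lie strictly in the left half-plane, the system is stable.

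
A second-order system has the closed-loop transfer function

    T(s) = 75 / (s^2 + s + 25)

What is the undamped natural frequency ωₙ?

ωₙ = 5 rad/s

Compare the denominator to the standard form s^2 + 2ζωₙs + ωₙ².
ωₙ² = 25, so ωₙ = 5 rad/s.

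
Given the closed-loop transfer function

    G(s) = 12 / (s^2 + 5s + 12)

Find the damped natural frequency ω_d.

Comparing s^2 + 5s + 12 to s^2 + 2ζωₙs + ωₙ²: ωₙ = √12 ≈ 3.464 rad/s and ζ = 5/(2·√12) ≈ 0.7217.
ζωₙ = 5/2 = 2.5, so ω_d = ωₙ√(1−ζ²) = √(ωₙ² − (ζωₙ)²) = √(12 − 2.5²) = √5.75 ≈ 2.398 rad/s.

ω_d ≈ 2.398 rad/s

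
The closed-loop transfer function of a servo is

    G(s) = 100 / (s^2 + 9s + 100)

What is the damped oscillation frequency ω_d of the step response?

Comparing s^2 + 9s + 100 to s^2 + 2ζωₙs + ωₙ²: ωₙ = 10 rad/s and ζ = 9/(2·10) = 0.45.
ζωₙ = 9/2 = 4.5, so ω_d = ωₙ√(1−ζ²) = √(ωₙ² − (ζωₙ)²) = √(100 − 4.5²) = √79.75 ≈ 8.930 rad/s.

ω_d ≈ 8.930 rad/s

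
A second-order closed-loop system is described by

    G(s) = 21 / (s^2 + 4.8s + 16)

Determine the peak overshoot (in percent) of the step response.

%OS ≈ 9.48%

Comparing s^2 + 4.8s + 16 to s^2 + 2ζωₙs + ωₙ²: ωₙ = 4 rad/s and ζ = 4.8/(2·4) = 0.6.
%OS = 100·exp(−πζ/√(1−ζ²)) = 100·exp(−π·0.6/√(1−0.6²)) ≈ 9.48%.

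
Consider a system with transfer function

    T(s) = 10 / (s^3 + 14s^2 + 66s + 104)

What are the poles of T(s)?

s = -4, -5 ± j

The poles are the roots of the denominator s^3 + 14s^2 + 66s + 104 = 0.
Trying s = -4: the polynomial evaluates to 0, so (s + 4) is a factor.
Dividing out leaves s^2 + 10s + 26 = 0.
The quadratic formula then gives s = -5 ± 1j.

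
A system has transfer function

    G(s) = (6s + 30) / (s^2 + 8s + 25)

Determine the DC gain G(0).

Set s = 0: G(0) = (30) / (25) = 6/5.

G(0) = 6/5 ≈ 1.200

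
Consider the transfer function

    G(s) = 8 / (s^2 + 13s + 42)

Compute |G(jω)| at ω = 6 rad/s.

Substitute s = j6: numerator = 8, denominator = 6 + j78.
|G(j6)| = |8| / |6 + j78| = 8 / 78.230 ≈ 0.1023.

|G(j6)| ≈ 0.1023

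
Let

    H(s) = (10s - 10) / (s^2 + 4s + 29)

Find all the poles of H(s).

s = -2 ± 5j

The poles are the roots of the denominator s^2 + 4s + 29 = 0.
Using the quadratic formula: s = (-4 ± √(-100))/2 = -2 ± 5j.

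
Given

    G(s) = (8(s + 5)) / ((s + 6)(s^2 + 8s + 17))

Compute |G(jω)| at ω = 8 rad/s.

|G(j8)| ≈ 0.09505

Substitute s = j8: numerator = 40 + j64, denominator = -794 + j8.
|G(j8)| = |40 + j64| / |-794 + j8| = 75.472 / 794.04 ≈ 0.09505.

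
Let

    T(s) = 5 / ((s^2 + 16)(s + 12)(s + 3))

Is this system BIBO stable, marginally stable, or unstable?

marginally stable

The poles can be read from the denominator factors: s = ±4j, -12, -3.
Since the simple pole(s) at s = ±4j lie on the jω-axis with none in the right half-plane, the system is marginally stable.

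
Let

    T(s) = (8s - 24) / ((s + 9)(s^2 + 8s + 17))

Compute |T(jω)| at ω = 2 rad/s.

Substitute s = j2: numerator = -24 + j16, denominator = 85 + j170.
|T(j2)| = |-24 + j16| / |85 + j170| = 28.844 / 190.07 ≈ 0.1518.

|T(j2)| ≈ 0.1518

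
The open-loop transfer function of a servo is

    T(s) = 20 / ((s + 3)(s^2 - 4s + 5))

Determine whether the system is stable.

unstable

The poles can be read from the denominator factors: s = -3, 2 + j, 2 - j.
Since the pole(s) at s = 2 ± j lie in the right half-plane, the system is unstable.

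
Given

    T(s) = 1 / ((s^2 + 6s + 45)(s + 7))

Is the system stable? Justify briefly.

stable

The poles can be read from the denominator factors: s = -3 + 6j, -3 - 6j, -7.
Since all poles lie strictly in the left half-plane, the system is stable.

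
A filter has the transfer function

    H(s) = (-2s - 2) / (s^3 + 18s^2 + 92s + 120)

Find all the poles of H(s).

s = -2, -10, -6

The poles are the roots of the denominator s^3 + 18s^2 + 92s + 120 = 0.
Trying s = -2: the polynomial evaluates to 0, so (s + 2) is a factor.
Dividing out leaves s^2 + 16s + 60 = 0.
Factoring the quadratic: (s + 10)(s + 6) = 0.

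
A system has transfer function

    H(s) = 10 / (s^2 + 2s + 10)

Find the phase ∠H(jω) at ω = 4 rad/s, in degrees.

∠H(j4) ≈ -126.9°

At s = j4: numerator = 10, denominator = -6 + j8.
∠H = ∠num − ∠den = 0° − (126.87°) = -126.9°.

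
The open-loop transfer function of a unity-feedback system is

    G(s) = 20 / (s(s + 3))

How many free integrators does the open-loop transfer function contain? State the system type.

The denominator has 1 factor of s at the origin (free integrator), so this is a Type 1 system.

Type 1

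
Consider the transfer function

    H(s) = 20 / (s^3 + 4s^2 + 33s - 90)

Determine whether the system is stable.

The denominator s^3 + 4s^2 + 33s - 90 factors as (s - 2)(s^2 + 6s + 45), giving poles at s = 2, -3 + 6j, -3 - 6j.
Since the pole(s) at s = 2 lie in the right half-plane, the system is unstable.

unstable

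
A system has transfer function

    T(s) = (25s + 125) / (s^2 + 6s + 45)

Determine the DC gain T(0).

Set s = 0: T(0) = (125) / (45) = 25/9.

T(0) = 25/9 ≈ 2.778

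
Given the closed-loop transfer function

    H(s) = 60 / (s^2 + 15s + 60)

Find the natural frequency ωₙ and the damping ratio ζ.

Compare the denominator to the standard form s^2 + 2ζωₙs + ωₙ².
ωₙ² = 60, so ωₙ = √60 ≈ 7.746 rad/s.
2ζωₙ = 15, so ζ = 15/(2·√60) ≈ 0.9682.

ωₙ ≈ 7.746 rad/s, ζ ≈ 0.9682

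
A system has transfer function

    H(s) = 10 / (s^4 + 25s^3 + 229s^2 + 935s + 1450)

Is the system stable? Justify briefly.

The denominator s^4 + 25s^3 + 229s^2 + 935s + 1450 factors as (s + 10)(s^2 + 10s + 29)(s + 5), giving poles at s = -10, -5 ± 2j, -5.
Since all poles lie strictly in the left half-plane, the system is stable.

stable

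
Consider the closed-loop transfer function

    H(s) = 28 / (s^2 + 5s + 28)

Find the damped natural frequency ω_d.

Comparing s^2 + 5s + 28 to s^2 + 2ζωₙs + ωₙ²: ωₙ = √28 ≈ 5.292 rad/s and ζ = 5/(2·√28) ≈ 0.4725.
ζωₙ = 5/2 = 2.5, so ω_d = ωₙ√(1−ζ²) = √(ωₙ² − (ζωₙ)²) = √(28 − 2.5²) = √21.75 ≈ 4.664 rad/s.

ω_d ≈ 4.664 rad/s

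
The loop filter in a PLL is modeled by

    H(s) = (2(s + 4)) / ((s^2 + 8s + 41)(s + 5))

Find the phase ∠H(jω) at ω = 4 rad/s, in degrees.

At s = j4: numerator = 8 + j8, denominator = -3 + j260.
∠H = ∠num − ∠den = 45° − (90.661°) = -45.66°.

∠H(j4) ≈ -45.66°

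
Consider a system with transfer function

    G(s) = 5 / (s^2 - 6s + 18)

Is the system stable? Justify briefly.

The denominator s^2 - 6s + 18 factors as (s^2 - 6s + 18), giving poles at s = 3 ± 3j.
Since the pole(s) at s = 3 ± 3j lie in the right half-plane, the system is unstable.

unstable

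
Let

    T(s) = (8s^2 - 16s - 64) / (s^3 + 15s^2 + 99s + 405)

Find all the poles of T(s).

s = -3 ± 6j, -9

The poles are the roots of the denominator s^3 + 15s^2 + 99s + 405 = 0.
Trying s = -9: the polynomial evaluates to 0, so (s + 9) is a factor.
Dividing out leaves s^2 + 6s + 45 = 0.
The quadratic formula then gives s = -3 ± 6j.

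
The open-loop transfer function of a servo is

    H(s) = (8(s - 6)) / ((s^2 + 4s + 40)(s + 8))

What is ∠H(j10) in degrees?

∠H(j10) ≈ -76.69°

At s = j10: numerator = -48 + j80, denominator = -880 - j280.
∠H = ∠num − ∠den = 120.96° − (-162.35°) = 283.3°, which wraps to -76.69°.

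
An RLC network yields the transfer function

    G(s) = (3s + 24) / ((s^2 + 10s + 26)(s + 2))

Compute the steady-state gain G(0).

Set s = 0: G(0) = (24) / (52) = 6/13.

G(0) = 6/13 ≈ 0.4615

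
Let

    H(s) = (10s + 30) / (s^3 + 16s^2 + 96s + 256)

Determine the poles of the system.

The poles are the roots of the denominator s^3 + 16s^2 + 96s + 256 = 0.
Trying s = -8: the polynomial evaluates to 0, so (s + 8) is a factor.
Dividing out leaves s^2 + 8s + 32 = 0.
The quadratic formula then gives s = -4 ± 4j.

s = -4 + 4j, -4 - 4j, -8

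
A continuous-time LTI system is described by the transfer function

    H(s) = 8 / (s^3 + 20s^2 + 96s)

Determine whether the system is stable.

marginally stable

The denominator s^3 + 20s^2 + 96s factors as s(s + 12)(s + 8), giving poles at s = 0, -12, -8.
Since the simple pole(s) at s = 0 lie on the jω-axis with none in the right half-plane, the system is marginally stable.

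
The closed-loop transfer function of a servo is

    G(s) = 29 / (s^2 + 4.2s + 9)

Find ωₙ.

ωₙ = 3 rad/s

Compare the denominator to the standard form s^2 + 2ζωₙs + ωₙ².
ωₙ² = 9, so ωₙ = 3 rad/s.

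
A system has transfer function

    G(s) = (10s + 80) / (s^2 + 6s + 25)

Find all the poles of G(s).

s = -3 ± 4j

The poles are the roots of the denominator s^2 + 6s + 25 = 0.
Using the quadratic formula: s = (-6 ± √(-64))/2 = -3 ± 4j.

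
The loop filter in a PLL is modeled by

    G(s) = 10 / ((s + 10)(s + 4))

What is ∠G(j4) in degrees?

∠G(j4) ≈ -66.80°

At s = j4: numerator = 10, denominator = 24 + j56.
∠G = ∠num − ∠den = 0° − (66.801°) = -66.80°.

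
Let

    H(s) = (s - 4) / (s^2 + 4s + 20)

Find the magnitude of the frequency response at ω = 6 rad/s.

Substitute s = j6: numerator = -4 + j6, denominator = -16 + j24.
|H(j6)| = |-4 + j6| / |-16 + j24| = 7.2111 / 28.844 = 0.2500.

|H(j6)| = 0.2500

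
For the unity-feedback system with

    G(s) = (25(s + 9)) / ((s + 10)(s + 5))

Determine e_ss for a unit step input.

G(s) has no poles at the origin.
This is a Type 0 system. Kp = lim_{s→0} G(s) = 225/50 = 9/2.
e_ss = 1/(1 + Kp) = 1/(1 + 9/2) = 2/11 ≈ 0.1818.

e_ss = 0.1818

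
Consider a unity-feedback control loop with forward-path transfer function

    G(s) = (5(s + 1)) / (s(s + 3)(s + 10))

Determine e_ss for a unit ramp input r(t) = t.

G(s) has one pole at the origin.
This is a Type 1 system. Kv = lim_{s→0} s·G(s) = 5/30 = 1/6.
e_ss = 1/Kv = 1/(1/6) = 6.

e_ss = 6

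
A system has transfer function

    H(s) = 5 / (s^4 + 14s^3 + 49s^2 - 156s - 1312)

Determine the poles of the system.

The poles are the roots of the denominator s^4 + 14s^3 + 49s^2 - 156s - 1312 = 0.
Trying s = 4: the polynomial evaluates to 0, so (s - 4) is a factor.
Dividing out leaves s^3 + 18s^2 + 121s + 328 = 0.
This factors further as (s + 8)(s^2 + 10s + 41) = 0.

s = 4, -8, -5 + 4j, -5 - 4j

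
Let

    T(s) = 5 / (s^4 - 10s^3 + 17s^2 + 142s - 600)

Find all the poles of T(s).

The poles are the roots of the denominator s^4 - 10s^3 + 17s^2 + 142s - 600 = 0.
Trying s = -4: the polynomial evaluates to 0, so (s + 4) is a factor.
Dividing out leaves s^3 - 14s^2 + 73s - 150 = 0.
This factors further as (s^2 - 8s + 25)(s - 6) = 0.

s = 4 + 3j, 4 - 3j, -4, 6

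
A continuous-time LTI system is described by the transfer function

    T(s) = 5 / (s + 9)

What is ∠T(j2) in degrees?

∠T(j2) ≈ -12.53°

At s = j2: numerator = 5, denominator = 9 + j2.
∠T = ∠num − ∠den = 0° − (12.529°) = -12.53°.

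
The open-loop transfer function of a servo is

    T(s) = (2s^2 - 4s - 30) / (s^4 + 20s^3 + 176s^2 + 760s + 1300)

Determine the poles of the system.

s = -5 ± 5j, -5 ± j

The poles are the roots of the denominator s^4 + 20s^3 + 176s^2 + 760s + 1300 = 0.
No real roots exist; factor into two real quadratics: (s^2 + 10s + 50)(s^2 + 10s + 26) = 0.
Each quadratic gives a conjugate pair via the quadratic formula.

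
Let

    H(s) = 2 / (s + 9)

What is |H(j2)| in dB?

Substitute s = j2: numerator = 2, denominator = 9 + j2.
|H(j2)| = |2| / |9 + j2| = 2 / 9.2195 ≈ 0.2169.
In decibels: 20·log₁₀(0.2169) ≈ -13.3 dB.

|H(j2)|_dB ≈ -13.3 dB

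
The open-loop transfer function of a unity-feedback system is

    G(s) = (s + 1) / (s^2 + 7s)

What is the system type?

Factor s from the denominator: s^2 + 7s = s·(s + 7).
There is 1 pole at the origin, so the system is Type 1.

Type 1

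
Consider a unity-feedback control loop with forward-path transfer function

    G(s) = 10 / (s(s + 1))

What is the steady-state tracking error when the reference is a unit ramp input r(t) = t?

e_ss = 0.1000

G(s) has one pole at the origin.
This is a Type 1 system. Kv = lim_{s→0} s·G(s) = 10/1.
e_ss = 1/Kv = 1/(10) = 1/10 ≈ 0.1000.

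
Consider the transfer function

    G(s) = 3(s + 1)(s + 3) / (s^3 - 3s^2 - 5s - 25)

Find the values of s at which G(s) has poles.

The poles are the roots of the denominator s^3 - 3s^2 - 5s - 25 = 0.
Trying s = 5: the polynomial evaluates to 0, so (s - 5) is a factor.
Dividing out leaves s^2 + 2s + 5 = 0.
The quadratic formula then gives s = -1 ± 2j.

s = -1 ± 2j, 5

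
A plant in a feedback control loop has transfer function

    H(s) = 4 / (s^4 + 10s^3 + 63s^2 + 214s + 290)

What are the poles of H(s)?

The poles are the roots of the denominator s^4 + 10s^3 + 63s^2 + 214s + 290 = 0.
No real roots exist; factor into two real quadratics: (s^2 + 4s + 29)(s^2 + 6s + 10) = 0.
Each quadratic gives a conjugate pair via the quadratic formula.

s = -2 ± 5j, -3 ± j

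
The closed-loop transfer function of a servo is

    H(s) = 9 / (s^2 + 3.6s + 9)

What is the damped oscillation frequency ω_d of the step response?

ω_d = 2.400 rad/s

Comparing s^2 + 3.6s + 9 to s^2 + 2ζωₙs + ωₙ²: ωₙ = 3 rad/s and ζ = 3.6/(2·3) = 0.6.
ζωₙ = 3.6/2 = 1.8, so ω_d = ωₙ√(1−ζ²) = √(ωₙ² − (ζωₙ)²) = √(9 − 1.8²) = √5.76 = 2.400 rad/s.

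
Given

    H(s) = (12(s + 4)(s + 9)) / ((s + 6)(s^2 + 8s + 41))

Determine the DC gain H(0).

At s = 0 each factor (s + a) contributes a and each (s^2 + bs + c) contributes c.
H(0) = 12·(4) · (9) / ((6) · (41)) = 432/246 = 72/41.

H(0) = 72/41 ≈ 1.756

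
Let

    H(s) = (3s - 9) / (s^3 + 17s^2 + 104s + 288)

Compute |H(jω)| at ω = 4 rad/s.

Substitute s = j4: numerator = -9 + j12, denominator = 16 + j352.
|H(j4)| = |-9 + j12| / |16 + j352| = 15 / 352.36 ≈ 0.04257.

|H(j4)| ≈ 0.04257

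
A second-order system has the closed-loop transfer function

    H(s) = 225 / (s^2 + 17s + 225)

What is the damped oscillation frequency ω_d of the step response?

Comparing s^2 + 17s + 225 to s^2 + 2ζωₙs + ωₙ²: ωₙ = 15 rad/s and ζ = 17/(2·15) ≈ 0.5667.
ζωₙ = 17/2 = 8.5, so ω_d = ωₙ√(1−ζ²) = √(ωₙ² − (ζωₙ)²) = √(225 − 8.5²) = √152.75 ≈ 12.36 rad/s.

ω_d ≈ 12.36 rad/s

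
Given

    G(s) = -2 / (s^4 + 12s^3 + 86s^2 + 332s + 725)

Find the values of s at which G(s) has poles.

The poles are the roots of the denominator s^4 + 12s^3 + 86s^2 + 332s + 725 = 0.
No real roots exist; factor into two real quadratics: (s^2 + 4s + 29)(s^2 + 8s + 25) = 0.
Each quadratic gives a conjugate pair via the quadratic formula.

s = -2 + 5j, -2 - 5j, -4 + 3j, -4 - 3j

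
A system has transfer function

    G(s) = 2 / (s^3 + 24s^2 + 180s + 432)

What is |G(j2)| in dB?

Substitute s = j2: numerator = 2, denominator = 336 + j352.
|G(j2)| = |2| / |336 + j352| = 2 / 486.62 ≈ 0.004110.
In decibels: 20·log₁₀(0.004110) ≈ -47.7 dB.

|G(j2)|_dB ≈ -47.7 dB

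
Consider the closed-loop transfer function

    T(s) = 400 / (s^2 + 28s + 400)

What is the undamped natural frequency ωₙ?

Compare the denominator to the standard form s^2 + 2ζωₙs + ωₙ².
ωₙ² = 400, so ωₙ = 20 rad/s.

ωₙ = 20 rad/s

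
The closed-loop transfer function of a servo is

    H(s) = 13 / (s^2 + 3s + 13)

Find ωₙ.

ωₙ ≈ 3.606 rad/s

Compare the denominator to the standard form s^2 + 2ζωₙs + ωₙ².
ωₙ² = 13, so ωₙ = √13 ≈ 3.606 rad/s.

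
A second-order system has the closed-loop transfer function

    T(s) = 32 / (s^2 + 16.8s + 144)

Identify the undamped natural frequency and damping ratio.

Compare the denominator to the standard form s^2 + 2ζωₙs + ωₙ².
ωₙ² = 144, so ωₙ = 12 rad/s.
2ζωₙ = 16.8, so ζ = 16.8/(2·12) = 0.7.
With ζ = 0.7 the response is underdamped.

ωₙ = 12 rad/s, ζ = 0.7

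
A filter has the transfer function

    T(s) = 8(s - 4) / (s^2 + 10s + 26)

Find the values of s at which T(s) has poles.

The poles are the roots of the denominator s^2 + 10s + 26 = 0.
Using the quadratic formula: s = (-10 ± √(-4))/2 = -5 ± 1j.

s = -5 + j, -5 - j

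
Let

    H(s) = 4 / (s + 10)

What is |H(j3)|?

|H(j3)| ≈ 0.3831

Substitute s = j3: numerator = 4, denominator = 10 + j3.
|H(j3)| = |4| / |10 + j3| = 4 / 10.440 ≈ 0.3831.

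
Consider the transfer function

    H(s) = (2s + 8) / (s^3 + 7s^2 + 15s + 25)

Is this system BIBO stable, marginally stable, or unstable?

The denominator s^3 + 7s^2 + 15s + 25 factors as (s^2 + 2s + 5)(s + 5), giving poles at s = -1 ± 2j, -5.
Since all poles lie strictly in the left half-plane, the system is stable.

stable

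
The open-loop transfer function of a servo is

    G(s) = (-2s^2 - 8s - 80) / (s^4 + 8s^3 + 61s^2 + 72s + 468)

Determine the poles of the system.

s = 3j, -3j, -4 + 6j, -4 - 6j

The poles are the roots of the denominator s^4 + 8s^3 + 61s^2 + 72s + 468 = 0.
No real roots exist; factor into two real quadratics: (s^2 + 9)(s^2 + 8s + 52) = 0.
Each quadratic gives a conjugate pair via the quadratic formula.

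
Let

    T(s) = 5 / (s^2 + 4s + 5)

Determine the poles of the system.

s = -2 + j, -2 - j

The poles are the roots of the denominator s^2 + 4s + 5 = 0.
Using the quadratic formula: s = (-4 ± √(-4))/2 = -2 ± 1j.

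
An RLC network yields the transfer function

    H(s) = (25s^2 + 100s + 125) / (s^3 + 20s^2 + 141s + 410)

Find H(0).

Set s = 0: H(0) = (125) / (410) = 25/82.

H(0) = 25/82 ≈ 0.3049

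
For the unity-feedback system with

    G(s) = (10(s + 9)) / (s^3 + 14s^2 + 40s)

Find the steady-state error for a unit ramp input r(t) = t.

G(s) has one pole at the origin.
This is a Type 1 system. Kv = lim_{s→0} s·G(s) = 90/40 = 9/4.
e_ss = 1/Kv = 1/(9/4) = 4/9 ≈ 0.4444.

e_ss = 0.4444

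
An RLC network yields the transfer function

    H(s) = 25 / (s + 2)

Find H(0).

Set s = 0: H(0) = (25) / (2) = 25/2.

H(0) = 25/2 ≈ 12.50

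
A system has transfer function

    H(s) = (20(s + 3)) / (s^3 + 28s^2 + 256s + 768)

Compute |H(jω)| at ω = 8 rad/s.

Substitute s = j8: numerator = 60 + j160, denominator = -1024 + j1536.
|H(j8)| = |60 + j160| / |-1024 + j1536| = 170.88 / 1846.0 ≈ 0.09257.

|H(j8)| ≈ 0.09257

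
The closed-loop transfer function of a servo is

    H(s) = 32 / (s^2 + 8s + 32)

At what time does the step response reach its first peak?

t_p ≈ 0.7854 s

Comparing s^2 + 8s + 32 to s^2 + 2ζωₙs + ωₙ²: ωₙ = √32 ≈ 5.657 rad/s and ζ = 8/(2·√32) ≈ 0.7071.
ζωₙ = 8/2 = 4, so ω_d = ωₙ√(1−ζ²) = √(ωₙ² − (ζωₙ)²) = √(32 − 4²) = √16 = 4 rad/s.
t_p = π/ω_d = π/4 ≈ 0.7854 s.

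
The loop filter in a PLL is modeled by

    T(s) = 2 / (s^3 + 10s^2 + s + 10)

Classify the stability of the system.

The denominator s^3 + 10s^2 + s + 10 factors as (s^2 + 1)(s + 10), giving poles at s = j, -j, -10.
Since the simple pole(s) at s = j, -j lie on the jω-axis with none in the right half-plane, the system is marginally stable.

marginally stable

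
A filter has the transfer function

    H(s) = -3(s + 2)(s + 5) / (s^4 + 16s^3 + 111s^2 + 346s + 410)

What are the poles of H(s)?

The poles are the roots of the denominator s^4 + 16s^3 + 111s^2 + 346s + 410 = 0.
No real roots exist; factor into two real quadratics: (s^2 + 6s + 10)(s^2 + 10s + 41) = 0.
Each quadratic gives a conjugate pair via the quadratic formula.

s = -3 ± j, -5 ± 4j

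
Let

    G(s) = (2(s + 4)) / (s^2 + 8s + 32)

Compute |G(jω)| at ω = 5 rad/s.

|G(j5)| ≈ 0.3154

Substitute s = j5: numerator = 8 + j10, denominator = 7 + j40.
|G(j5)| = |8 + j10| / |7 + j40| = 12.806 / 40.608 ≈ 0.3154.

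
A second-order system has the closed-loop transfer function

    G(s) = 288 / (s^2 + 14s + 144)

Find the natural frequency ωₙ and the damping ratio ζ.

Compare the denominator to the standard form s^2 + 2ζωₙs + ωₙ².
ωₙ² = 144, so ωₙ = 12 rad/s.
2ζωₙ = 14, so ζ = 14/(2·12) ≈ 0.5833.

ωₙ = 12 rad/s, ζ ≈ 0.5833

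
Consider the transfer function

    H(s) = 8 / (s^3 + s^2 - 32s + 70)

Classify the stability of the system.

The denominator s^3 + s^2 - 32s + 70 factors as (s + 7)(s^2 - 6s + 10), giving poles at s = -7, 3 ± j.
Since the pole(s) at s = 3 ± j lie in the right half-plane, the system is unstable.

unstable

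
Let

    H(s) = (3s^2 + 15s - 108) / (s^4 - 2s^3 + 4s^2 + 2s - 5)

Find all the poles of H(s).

The poles are the roots of the denominator s^4 - 2s^3 + 4s^2 + 2s - 5 = 0.
Trying s = 1: the polynomial evaluates to 0, so (s - 1) is a factor.
Dividing out leaves s^3 - s^2 + 3s + 5 = 0.
This factors further as (s^2 - 2s + 5)(s + 1) = 0.

s = 1, 1 ± 2j, -1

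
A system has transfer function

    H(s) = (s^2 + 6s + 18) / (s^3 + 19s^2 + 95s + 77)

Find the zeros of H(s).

Set the numerator to zero: s^2 + 6s + 18 = 0.
Factoring: (s^2 + 6s + 18) = 0.

s = -3 ± 3j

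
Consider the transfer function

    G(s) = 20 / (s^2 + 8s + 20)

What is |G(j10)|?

Substitute s = j10: numerator = 20, denominator = -80 + j80.
|G(j10)| = |20| / |-80 + j80| = 20 / 113.14 ≈ 0.1768.

|G(j10)| ≈ 0.1768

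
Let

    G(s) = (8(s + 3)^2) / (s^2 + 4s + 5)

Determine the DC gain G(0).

G(0) = 72/5 ≈ 14.40

At s = 0 each factor (s + a) contributes a and each (s^2 + bs + c) contributes c.
G(0) = 8·(3) · (3) / ((5)) = 72/5 = 72/5.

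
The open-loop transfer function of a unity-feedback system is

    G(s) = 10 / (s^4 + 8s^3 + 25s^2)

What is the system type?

Type 2

Factor s from the denominator: s^4 + 8s^3 + 25s^2 = s^2·(s^2 + 8s + 25).
There are 2 poles at the origin, so the system is Type 2.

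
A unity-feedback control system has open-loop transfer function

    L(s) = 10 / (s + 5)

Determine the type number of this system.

Type 0

The denominator has no factor of s at the origin — no free integrator — so this is a Type 0 system.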